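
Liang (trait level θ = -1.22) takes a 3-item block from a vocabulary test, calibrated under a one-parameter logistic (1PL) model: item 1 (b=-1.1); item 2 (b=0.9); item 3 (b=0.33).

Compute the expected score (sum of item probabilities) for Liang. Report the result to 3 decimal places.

0.752

P(θ) = 1 / (1 + exp(−(θ − b)))
P_1 = 1/(1+e^{0.1200}) = 0.4700
P_2 = 1/(1+e^{2.1200}) = 0.1072
P_3 = 1/(1+e^{1.5500}) = 0.1751
E[score] = 0.4700 + 0.1072 + 0.1751 = 0.7523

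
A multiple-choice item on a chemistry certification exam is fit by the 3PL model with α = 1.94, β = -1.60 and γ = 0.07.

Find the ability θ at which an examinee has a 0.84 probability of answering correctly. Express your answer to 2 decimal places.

P(θ) = γ + (1 − γ) · 1 / (1 + exp(−α(θ − β)))
Remove guessing floor: (0.84 − 0.07)/(1 − 0.07) = 0.8280
logit = ln(0.8280/0.1720) = 1.5712
θ = β + logit/(α) = -1.60 + 1.5712/1.9400 = -0.7901

-0.79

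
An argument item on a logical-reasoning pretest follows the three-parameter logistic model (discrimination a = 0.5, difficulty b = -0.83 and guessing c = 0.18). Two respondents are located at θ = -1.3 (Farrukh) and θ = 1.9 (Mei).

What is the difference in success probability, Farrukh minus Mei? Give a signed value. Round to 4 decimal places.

P(θ) = c + (1 − c) · 1 / (1 + exp(−a(θ − b)))
P(Farrukh) = 0.5420  [exponent -0.2350]
P(Mei) = 0.8332  [exponent 1.3650]
Difference = 0.5420 − 0.8332 = -0.2911

-0.2911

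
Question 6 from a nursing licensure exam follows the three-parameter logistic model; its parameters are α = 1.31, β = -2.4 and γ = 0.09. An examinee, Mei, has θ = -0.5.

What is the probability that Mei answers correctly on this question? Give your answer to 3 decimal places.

0.930

P(θ) = γ + (1 − γ) · 1 / (1 + exp(−α(θ − β)))
Exponent: 1.31 × (-0.5 − (-2.4)) = 2.4890
1/(1 + e^{-2.4890}) = 0.9234
P = 0.09 + 0.91 × 0.9234 = 0.9303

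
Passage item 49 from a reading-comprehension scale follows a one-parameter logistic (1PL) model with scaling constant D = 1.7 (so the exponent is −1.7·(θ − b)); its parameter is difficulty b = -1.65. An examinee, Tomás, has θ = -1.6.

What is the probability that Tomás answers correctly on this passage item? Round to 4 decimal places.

0.5212

P(θ) = 1 / (1 + exp(−D·(θ − b)))
Exponent: 1.7 × (-1.6 − (-1.65)) = 0.0850
1/(1 + e^{-0.0850}) = 0.5212
P = 0.5212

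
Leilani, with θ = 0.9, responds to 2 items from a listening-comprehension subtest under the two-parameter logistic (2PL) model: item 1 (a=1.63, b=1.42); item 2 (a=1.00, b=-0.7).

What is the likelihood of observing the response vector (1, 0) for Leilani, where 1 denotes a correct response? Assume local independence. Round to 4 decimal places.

P(θ) = 1 / (1 + exp(−a(θ − b)))
P_1 = 1/(1+e^{0.8476}) = 0.2999
P_2 = 1/(1+e^{-1.6000}) = 0.8320
L = P_1 × (1−P_2) = 0.2999 × 0.1680 = 0.05038

0.0504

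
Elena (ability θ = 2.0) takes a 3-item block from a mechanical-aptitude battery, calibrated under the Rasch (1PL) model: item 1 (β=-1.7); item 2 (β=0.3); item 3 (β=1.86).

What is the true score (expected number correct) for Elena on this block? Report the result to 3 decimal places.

2.356

P(θ) = 1 / (1 + exp(−(θ − β)))
P_1 = 1/(1+e^{-3.7000}) = 0.9759
P_2 = 1/(1+e^{-1.7000}) = 0.8455
P_3 = 1/(1+e^{-0.1400}) = 0.5349
E[score] = 0.9759 + 0.8455 + 0.5349 = 2.3564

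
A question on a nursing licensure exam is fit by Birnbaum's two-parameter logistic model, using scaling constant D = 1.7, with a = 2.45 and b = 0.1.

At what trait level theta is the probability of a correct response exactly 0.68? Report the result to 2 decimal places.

0.28

P(theta) = 1 / (1 + exp(−D·a(theta − b)))
logit = ln(0.6800/0.3200) = 0.7538
theta = b + logit/(1.7·a) = 0.1 + 0.7538/4.1650 = 0.2810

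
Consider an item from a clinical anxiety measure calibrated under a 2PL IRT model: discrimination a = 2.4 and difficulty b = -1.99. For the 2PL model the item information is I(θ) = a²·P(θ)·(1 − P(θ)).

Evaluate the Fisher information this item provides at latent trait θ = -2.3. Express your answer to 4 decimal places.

P = 1/(1+e^{0.7440}) = 0.3221
P(1−P) = 0.3221 × 0.6779 = 0.2184
I = a² × P(1−P) = 2.4² × 0.2184 = 1.25777

1.2578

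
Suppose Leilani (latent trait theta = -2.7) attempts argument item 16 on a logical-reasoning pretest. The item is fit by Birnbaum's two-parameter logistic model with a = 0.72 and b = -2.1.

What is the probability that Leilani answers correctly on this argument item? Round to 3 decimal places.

0.394

P(theta) = 1 / (1 + exp(−a(theta − b)))
Exponent: 0.72 × (-2.7 − (-2.1)) = -0.4320
1/(1 + e^{0.4320}) = 0.3936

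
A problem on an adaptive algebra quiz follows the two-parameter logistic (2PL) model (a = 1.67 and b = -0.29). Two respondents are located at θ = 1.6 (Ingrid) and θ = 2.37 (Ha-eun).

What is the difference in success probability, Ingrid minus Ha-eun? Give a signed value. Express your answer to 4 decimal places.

-0.0292

P(θ) = 1 / (1 + exp(−a(θ − b)))
P(Ingrid) = 0.9592  [exponent 3.1563]
P(Ha-eun) = 0.9884  [exponent 4.4422]
Difference = 0.9592 − 0.9884 = -0.0292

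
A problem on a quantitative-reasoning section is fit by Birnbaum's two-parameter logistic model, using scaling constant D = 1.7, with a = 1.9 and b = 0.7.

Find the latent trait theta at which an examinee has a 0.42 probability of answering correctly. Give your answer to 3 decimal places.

0.600

P(theta) = 1 / (1 + exp(−D·a(theta − b)))
logit = ln(0.4200/0.5800) = -0.3228
theta = b + logit/(1.7·a) = 0.7 + (-0.3228)/3.2300 = 0.6001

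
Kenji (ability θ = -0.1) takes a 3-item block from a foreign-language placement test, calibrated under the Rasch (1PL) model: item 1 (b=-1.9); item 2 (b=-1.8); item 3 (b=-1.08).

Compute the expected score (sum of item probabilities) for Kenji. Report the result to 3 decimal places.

2.431

P(θ) = 1 / (1 + exp(−(θ − b)))
P_1 = 1/(1+e^{-1.8000}) = 0.8581
P_2 = 1/(1+e^{-1.7000}) = 0.8455
P_3 = 1/(1+e^{-0.9800}) = 0.7271
E[score] = 0.8581 + 0.8455 + 0.7271 = 2.4308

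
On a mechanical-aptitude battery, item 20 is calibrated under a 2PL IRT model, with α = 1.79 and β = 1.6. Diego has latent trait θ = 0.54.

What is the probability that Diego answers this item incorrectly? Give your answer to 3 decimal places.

P(θ) = 1 / (1 + exp(−α(θ − β)))
Exponent: 1.79 × (0.54 − 1.6) = -1.8974
1/(1 + e^{1.8974}) = 0.1304
P(incorrect) = 1 − 0.1304 = 0.8696

0.870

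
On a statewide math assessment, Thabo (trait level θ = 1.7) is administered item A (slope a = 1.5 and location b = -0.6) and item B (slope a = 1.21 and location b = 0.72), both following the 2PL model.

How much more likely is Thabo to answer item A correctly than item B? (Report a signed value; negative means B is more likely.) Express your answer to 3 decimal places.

0.203

P(θ) = 1 / (1 + exp(−a(θ − b)))
P_A = 0.9692
P_B = 0.7660
P_A − P_B = 0.2032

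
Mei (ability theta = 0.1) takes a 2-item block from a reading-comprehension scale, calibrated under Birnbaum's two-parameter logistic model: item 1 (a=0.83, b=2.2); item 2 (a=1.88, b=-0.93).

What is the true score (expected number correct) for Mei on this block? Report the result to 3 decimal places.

P(theta) = 1 / (1 + exp(−a(theta − b)))
P_1 = 1/(1+e^{1.7430}) = 0.1489
P_2 = 1/(1+e^{-1.9364}) = 0.8740
E[score] = 0.1489 + 0.8740 = 1.0229

1.023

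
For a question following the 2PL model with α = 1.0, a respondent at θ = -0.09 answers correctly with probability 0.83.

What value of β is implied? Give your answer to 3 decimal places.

-1.676

P(θ) = 1 / (1 + exp(−α(θ − β)))
logit(0.83) = ln(0.83/0.17) = 1.5856
β = θ − logit/(α) = -0.09 − 1.5856/1.0000 = -1.6756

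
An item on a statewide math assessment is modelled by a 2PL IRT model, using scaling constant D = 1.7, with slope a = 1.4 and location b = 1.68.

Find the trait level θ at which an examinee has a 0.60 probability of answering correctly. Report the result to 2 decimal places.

1.85

P(θ) = 1 / (1 + exp(−D·a(θ − b)))
logit = ln(0.6000/0.4000) = 0.4055
θ = b + logit/(1.7·a) = 1.68 + 0.4055/2.3800 = 1.8504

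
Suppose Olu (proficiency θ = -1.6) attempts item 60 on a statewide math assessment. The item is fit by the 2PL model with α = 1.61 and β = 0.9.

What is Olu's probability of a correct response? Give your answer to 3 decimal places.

0.018

P(θ) = 1 / (1 + exp(−α(θ − β)))
Exponent: 1.61 × (-1.6 − 0.9) = -4.0250
1/(1 + e^{4.0250}) = 0.0175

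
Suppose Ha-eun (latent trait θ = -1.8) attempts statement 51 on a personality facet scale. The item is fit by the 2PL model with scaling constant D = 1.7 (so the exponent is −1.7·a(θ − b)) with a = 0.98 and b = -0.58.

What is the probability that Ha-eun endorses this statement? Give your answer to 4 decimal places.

0.1158

P(θ) = 1 / (1 + exp(−D·a(θ − b)))
Exponent: 1.7 × 0.98 × (-1.8 − (-0.58)) = -2.0325
1/(1 + e^{2.0325}) = 0.1158
P = 0.1158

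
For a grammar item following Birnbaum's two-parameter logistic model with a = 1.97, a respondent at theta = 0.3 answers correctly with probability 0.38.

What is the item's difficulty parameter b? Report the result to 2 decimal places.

P(theta) = 1 / (1 + exp(−a(theta − b)))
logit(0.38) = ln(0.38/0.62) = -0.4895
b = theta − logit/(a) = 0.3 − (-0.4895)/1.9700 = 0.5485

0.55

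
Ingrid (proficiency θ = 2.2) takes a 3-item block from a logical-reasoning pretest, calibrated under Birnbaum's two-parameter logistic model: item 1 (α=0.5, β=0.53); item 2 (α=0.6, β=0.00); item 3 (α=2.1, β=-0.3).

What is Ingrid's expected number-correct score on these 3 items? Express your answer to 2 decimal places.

P(θ) = 1 / (1 + exp(−α(θ − β)))
P_1 = 1/(1+e^{-0.8350}) = 0.6974
P_2 = 1/(1+e^{-1.3200}) = 0.7892
P_3 = 1/(1+e^{-5.2500}) = 0.9948
E[score] = 0.6974 + 0.7892 + 0.9948 = 2.4814

2.48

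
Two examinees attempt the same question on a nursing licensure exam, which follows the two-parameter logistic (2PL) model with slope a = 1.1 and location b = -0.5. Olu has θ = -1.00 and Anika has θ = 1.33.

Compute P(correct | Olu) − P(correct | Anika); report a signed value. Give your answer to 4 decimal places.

P(θ) = 1 / (1 + exp(−a(θ − b)))
P(Olu) = 0.3659  [exponent -0.5500]
P(Anika) = 0.8822  [exponent 2.0130]
Difference = 0.3659 − 0.8822 = -0.5163

-0.5163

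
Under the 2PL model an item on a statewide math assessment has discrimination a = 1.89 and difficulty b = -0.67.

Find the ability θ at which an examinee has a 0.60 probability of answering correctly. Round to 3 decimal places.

-0.455

P(θ) = 1 / (1 + exp(−a(θ − b)))
logit = ln(0.6000/0.4000) = 0.4055
θ = b + logit/(a) = -0.67 + 0.4055/1.8900 = -0.4555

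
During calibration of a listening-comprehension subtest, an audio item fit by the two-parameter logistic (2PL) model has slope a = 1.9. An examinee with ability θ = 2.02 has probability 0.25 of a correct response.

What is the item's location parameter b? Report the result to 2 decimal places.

P(θ) = 1 / (1 + exp(−a(θ − b)))
logit(0.25) = ln(0.25/0.75) = -1.0986
b = θ − logit/(a) = 2.02 − (-1.0986)/1.9000 = 2.5982

2.60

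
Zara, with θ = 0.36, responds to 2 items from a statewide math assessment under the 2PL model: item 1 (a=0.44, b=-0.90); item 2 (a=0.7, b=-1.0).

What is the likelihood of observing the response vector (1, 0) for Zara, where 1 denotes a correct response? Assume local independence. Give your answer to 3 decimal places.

P(θ) = 1 / (1 + exp(−a(θ − b)))
P_1 = 1/(1+e^{-0.5544}) = 0.6352
P_2 = 1/(1+e^{-0.9520}) = 0.7215
L = P_1 × (1−P_2) = 0.6352 × 0.2785 = 0.17688

0.177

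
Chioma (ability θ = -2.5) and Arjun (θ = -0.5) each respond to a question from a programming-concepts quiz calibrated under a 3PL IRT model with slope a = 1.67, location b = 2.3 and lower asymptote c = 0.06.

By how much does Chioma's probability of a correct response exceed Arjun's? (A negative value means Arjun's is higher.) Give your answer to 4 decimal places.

-0.0084

P(θ) = c + (1 − c) · 1 / (1 + exp(−a(θ − b)))
P(Chioma) = 0.0603  [exponent -8.0160]
P(Arjun) = 0.0687  [exponent -4.6760]
Difference = 0.0603 − 0.0687 = -0.0084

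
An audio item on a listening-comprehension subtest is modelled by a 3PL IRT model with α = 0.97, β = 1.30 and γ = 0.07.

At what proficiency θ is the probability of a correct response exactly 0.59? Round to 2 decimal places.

P(θ) = γ + (1 − γ) · 1 / (1 + exp(−α(θ − β)))
Remove guessing floor: (0.59 − 0.07)/(1 − 0.07) = 0.5591
logit = ln(0.5591/0.4409) = 0.2377
θ = β + logit/(α) = 1.30 + 0.2377/0.9700 = 1.5450

1.55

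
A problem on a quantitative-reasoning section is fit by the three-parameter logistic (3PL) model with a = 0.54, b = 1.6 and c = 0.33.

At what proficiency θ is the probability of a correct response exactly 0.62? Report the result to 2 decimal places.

1.10

P(θ) = c + (1 − c) · 1 / (1 + exp(−a(θ − b)))
Remove guessing floor: (0.62 − 0.33)/(1 − 0.33) = 0.4328
logit = ln(0.4328/0.5672) = -0.2703
θ = b + logit/(a) = 1.6 + (-0.2703)/0.5400 = 1.0995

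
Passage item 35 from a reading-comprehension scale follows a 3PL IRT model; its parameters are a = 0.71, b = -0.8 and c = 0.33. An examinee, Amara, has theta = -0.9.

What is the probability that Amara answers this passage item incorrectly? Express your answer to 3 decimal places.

P(theta) = c + (1 − c) · 1 / (1 + exp(−a(theta − b)))
Exponent: 0.71 × (-0.9 − (-0.8)) = -0.0710
1/(1 + e^{0.0710}) = 0.4823
P = 0.33 + 0.67 × 0.4823 = 0.6531
P(incorrect) = 1 − 0.6531 = 0.3469

0.347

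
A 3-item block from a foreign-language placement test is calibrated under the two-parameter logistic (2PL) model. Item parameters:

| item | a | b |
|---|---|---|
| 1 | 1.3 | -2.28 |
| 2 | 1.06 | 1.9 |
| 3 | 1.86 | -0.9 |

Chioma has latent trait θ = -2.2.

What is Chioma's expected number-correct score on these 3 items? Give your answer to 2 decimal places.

0.62

P(θ) = 1 / (1 + exp(−a(θ − b)))
P_1 = 1/(1+e^{-0.1040}) = 0.5260
P_2 = 1/(1+e^{4.3460}) = 0.0128
P_3 = 1/(1+e^{2.4180}) = 0.0818
E[score] = 0.5260 + 0.0128 + 0.0818 = 0.6206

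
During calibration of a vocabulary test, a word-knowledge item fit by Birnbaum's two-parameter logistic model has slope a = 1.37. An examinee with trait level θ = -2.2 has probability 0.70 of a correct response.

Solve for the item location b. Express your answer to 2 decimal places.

-2.82

P(θ) = 1 / (1 + exp(−a(θ − b)))
logit(0.70) = ln(0.70/0.30) = 0.8473
b = θ − logit/(a) = -2.2 − 0.8473/1.3700 = -2.8185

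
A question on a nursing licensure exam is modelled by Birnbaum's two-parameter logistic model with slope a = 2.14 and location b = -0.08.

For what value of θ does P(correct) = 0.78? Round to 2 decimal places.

P(θ) = 1 / (1 + exp(−a(θ − b)))
logit = ln(0.7800/0.2200) = 1.2657
θ = b + logit/(a) = -0.08 + 1.2657/2.1400 = 0.5114

0.51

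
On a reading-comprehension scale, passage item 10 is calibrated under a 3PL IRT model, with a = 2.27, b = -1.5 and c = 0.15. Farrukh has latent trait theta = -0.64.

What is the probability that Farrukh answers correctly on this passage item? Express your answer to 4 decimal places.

0.8943

P(theta) = c + (1 − c) · 1 / (1 + exp(−a(theta − b)))
Exponent: 2.27 × (-0.64 − (-1.5)) = 1.9522
1/(1 + e^{-1.9522}) = 0.8757
P = 0.15 + 0.85 × 0.8757 = 0.8943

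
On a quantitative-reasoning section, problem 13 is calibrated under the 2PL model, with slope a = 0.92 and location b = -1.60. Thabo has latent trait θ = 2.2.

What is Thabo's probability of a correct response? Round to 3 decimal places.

P(θ) = 1 / (1 + exp(−a(θ − b)))
Exponent: 0.92 × (2.2 − (-1.60)) = 3.4960
1/(1 + e^{-3.4960}) = 0.9706

0.971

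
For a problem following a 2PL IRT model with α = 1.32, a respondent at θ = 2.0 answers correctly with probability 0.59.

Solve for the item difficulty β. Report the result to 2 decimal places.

P(θ) = 1 / (1 + exp(−α(θ − β)))
logit(0.59) = ln(0.59/0.41) = 0.3640
β = θ − logit/(α) = 2.0 − 0.3640/1.3200 = 1.7243

1.72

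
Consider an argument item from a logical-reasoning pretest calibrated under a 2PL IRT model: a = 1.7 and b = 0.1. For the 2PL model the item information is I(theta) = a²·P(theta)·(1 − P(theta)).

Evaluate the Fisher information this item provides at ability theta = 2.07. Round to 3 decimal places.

0.095

P = 1/(1+e^{-3.3490}) = 0.9661
P(1−P) = 0.9661 × 0.0339 = 0.0328
I = a² × P(1−P) = 1.7² × 0.0328 = 0.09473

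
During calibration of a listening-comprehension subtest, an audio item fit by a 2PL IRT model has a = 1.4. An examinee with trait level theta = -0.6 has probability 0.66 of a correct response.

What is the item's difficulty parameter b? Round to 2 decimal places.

-1.07

P(theta) = 1 / (1 + exp(−a(theta − b)))
logit(0.66) = ln(0.66/0.34) = 0.6633
b = theta − logit/(a) = -0.6 − 0.6633/1.4000 = -1.0738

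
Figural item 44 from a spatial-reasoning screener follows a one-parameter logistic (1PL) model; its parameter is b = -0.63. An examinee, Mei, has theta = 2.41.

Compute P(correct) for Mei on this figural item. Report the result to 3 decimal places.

P(theta) = 1 / (1 + exp(−(theta − b)))
Exponent: (2.41 − (-0.63)) = 3.0400
1/(1 + e^{-3.0400}) = 0.9543
P = 0.9543

0.954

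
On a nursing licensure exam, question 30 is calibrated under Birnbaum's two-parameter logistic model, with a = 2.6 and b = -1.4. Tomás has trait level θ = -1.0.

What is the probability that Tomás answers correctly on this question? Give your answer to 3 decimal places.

P(θ) = 1 / (1 + exp(−a(θ − b)))
Exponent: 2.6 × (-1.0 − (-1.4)) = 1.0400
1/(1 + e^{-1.0400}) = 0.7389

0.739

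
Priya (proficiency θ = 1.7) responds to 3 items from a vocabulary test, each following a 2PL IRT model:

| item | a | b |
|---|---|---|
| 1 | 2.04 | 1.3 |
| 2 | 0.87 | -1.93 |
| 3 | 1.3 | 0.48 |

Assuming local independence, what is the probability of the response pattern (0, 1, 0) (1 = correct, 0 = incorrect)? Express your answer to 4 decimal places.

P(θ) = 1 / (1 + exp(−a(θ − b)))
P_1 = 1/(1+e^{-0.8160}) = 0.6934
P_2 = 1/(1+e^{-3.1581}) = 0.9592
P_3 = 1/(1+e^{-1.5860}) = 0.8301
L = (1−P_1) × P_2 × (1−P_3) = 0.3066 × 0.9592 × 0.1699 = 0.04998

0.0500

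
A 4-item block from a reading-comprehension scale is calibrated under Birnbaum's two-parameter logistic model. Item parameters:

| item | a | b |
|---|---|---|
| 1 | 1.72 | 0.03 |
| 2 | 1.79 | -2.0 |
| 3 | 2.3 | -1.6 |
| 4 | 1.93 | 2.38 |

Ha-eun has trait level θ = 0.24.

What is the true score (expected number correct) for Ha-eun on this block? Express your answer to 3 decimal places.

2.573

P(θ) = 1 / (1 + exp(−a(θ − b)))
P_1 = 1/(1+e^{-0.3612}) = 0.5893
P_2 = 1/(1+e^{-4.0096}) = 0.9822
P_3 = 1/(1+e^{-4.2320}) = 0.9857
P_4 = 1/(1+e^{4.1302}) = 0.0158
E[score] = 0.5893 + 0.9822 + 0.9857 + 0.0158 = 2.5730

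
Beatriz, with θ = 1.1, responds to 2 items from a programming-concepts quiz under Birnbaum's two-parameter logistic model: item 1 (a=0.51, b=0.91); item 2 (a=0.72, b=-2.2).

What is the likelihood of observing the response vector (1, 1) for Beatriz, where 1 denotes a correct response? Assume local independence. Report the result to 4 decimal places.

P(θ) = 1 / (1 + exp(−a(θ − b)))
P_1 = 1/(1+e^{-0.0969}) = 0.5242
P_2 = 1/(1+e^{-2.3760}) = 0.9150
L = P_1 × P_2 = 0.5242 × 0.9150 = 0.47964

0.4796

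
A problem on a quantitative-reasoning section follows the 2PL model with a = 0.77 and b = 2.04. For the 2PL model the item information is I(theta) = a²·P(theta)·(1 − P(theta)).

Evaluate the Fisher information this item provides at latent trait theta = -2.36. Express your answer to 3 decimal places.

0.019

P = 1/(1+e^{3.3880}) = 0.0327
P(1−P) = 0.0327 × 0.9673 = 0.0316
I = a² × P(1−P) = 0.77² × 0.0316 = 0.01874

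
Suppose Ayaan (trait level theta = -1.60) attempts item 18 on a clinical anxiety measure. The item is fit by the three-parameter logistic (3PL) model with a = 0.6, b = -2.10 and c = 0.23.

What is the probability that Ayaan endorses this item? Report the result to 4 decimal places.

P(theta) = c + (1 − c) · 1 / (1 + exp(−a(theta − b)))
Exponent: 0.6 × (-1.60 − (-2.10)) = 0.3000
1/(1 + e^{-0.3000}) = 0.5744
P = 0.23 + 0.77 × 0.5744 = 0.6723

0.6723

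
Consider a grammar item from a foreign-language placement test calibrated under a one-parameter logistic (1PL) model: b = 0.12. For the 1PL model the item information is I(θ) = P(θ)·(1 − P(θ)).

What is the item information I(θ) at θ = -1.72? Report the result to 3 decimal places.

0.118

P = 1/(1+e^{1.8400}) = 0.1371
P(1−P) = 0.1371 × 0.8629 = 0.1183
I = P(1−P) = 0.11827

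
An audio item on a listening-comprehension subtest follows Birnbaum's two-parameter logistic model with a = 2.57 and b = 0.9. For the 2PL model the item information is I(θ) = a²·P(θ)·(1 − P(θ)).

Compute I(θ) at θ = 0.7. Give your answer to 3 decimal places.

P = 1/(1+e^{0.5140}) = 0.3743
P(1−P) = 0.3743 × 0.6257 = 0.2342
I = a² × P(1−P) = 2.57² × 0.2342 = 1.54679

1.547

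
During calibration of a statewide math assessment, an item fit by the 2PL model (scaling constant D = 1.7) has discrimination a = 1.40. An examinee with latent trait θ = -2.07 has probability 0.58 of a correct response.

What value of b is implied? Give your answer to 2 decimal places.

P(θ) = 1 / (1 + exp(−D·a(θ − b)))
logit(0.58) = ln(0.58/0.42) = 0.3228
b = θ − logit/(1.7·a) = -2.07 − 0.3228/2.3800 = -2.2056

-2.21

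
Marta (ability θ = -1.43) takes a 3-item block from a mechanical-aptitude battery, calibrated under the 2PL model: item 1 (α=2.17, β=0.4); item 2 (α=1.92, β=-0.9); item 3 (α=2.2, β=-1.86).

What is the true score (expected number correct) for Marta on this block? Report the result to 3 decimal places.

P(θ) = 1 / (1 + exp(−α(θ − β)))
P_1 = 1/(1+e^{3.9711}) = 0.0185
P_2 = 1/(1+e^{1.0176}) = 0.2655
P_3 = 1/(1+e^{-0.9460}) = 0.7203
E[score] = 0.0185 + 0.2655 + 0.7203 = 1.0043

1.004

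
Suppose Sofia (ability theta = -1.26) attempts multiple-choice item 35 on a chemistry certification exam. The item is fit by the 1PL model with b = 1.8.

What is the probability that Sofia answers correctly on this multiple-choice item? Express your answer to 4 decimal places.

P(theta) = 1 / (1 + exp(−(theta − b)))
Exponent: (-1.26 − 1.8) = -3.0600
1/(1 + e^{3.0600}) = 0.0448
P = 0.0448

0.0448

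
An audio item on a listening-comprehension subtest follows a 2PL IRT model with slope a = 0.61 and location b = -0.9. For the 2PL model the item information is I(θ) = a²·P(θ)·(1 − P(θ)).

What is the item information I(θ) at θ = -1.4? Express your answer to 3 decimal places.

P = 1/(1+e^{0.3050}) = 0.4243
P(1−P) = 0.4243 × 0.5757 = 0.2443
I = a² × P(1−P) = 0.61² × 0.2443 = 0.09089

0.091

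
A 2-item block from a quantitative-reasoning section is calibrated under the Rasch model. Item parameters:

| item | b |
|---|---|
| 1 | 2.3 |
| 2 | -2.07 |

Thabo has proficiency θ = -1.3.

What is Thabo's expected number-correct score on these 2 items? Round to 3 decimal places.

P(θ) = 1 / (1 + exp(−(θ − b)))
P_1 = 1/(1+e^{3.6000}) = 0.0266
P_2 = 1/(1+e^{-0.7700}) = 0.6835
E[score] = 0.0266 + 0.6835 = 0.7101

0.710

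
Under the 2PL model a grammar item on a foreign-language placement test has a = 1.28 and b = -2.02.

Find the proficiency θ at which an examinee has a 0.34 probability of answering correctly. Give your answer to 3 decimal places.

-2.538

P(θ) = 1 / (1 + exp(−a(θ − b)))
logit = ln(0.3400/0.6600) = -0.6633
θ = b + logit/(a) = -2.02 + (-0.6633)/1.2800 = -2.5382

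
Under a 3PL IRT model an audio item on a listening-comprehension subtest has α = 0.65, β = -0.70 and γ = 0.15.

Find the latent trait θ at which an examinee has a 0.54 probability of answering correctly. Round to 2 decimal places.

-0.95

P(θ) = γ + (1 − γ) · 1 / (1 + exp(−α(θ − β)))
Remove guessing floor: (0.54 − 0.15)/(1 − 0.15) = 0.4588
logit = ln(0.4588/0.5412) = -0.1651
θ = β + logit/(α) = -0.70 + (-0.1651)/0.6500 = -0.9540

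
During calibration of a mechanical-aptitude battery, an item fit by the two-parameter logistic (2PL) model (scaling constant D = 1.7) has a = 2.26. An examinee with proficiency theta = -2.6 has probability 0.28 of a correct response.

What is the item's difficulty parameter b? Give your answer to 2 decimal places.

-2.35

P(theta) = 1 / (1 + exp(−D·a(theta − b)))
logit(0.28) = ln(0.28/0.72) = -0.9445
b = theta − logit/(1.7·a) = -2.6 − (-0.9445)/3.8420 = -2.3542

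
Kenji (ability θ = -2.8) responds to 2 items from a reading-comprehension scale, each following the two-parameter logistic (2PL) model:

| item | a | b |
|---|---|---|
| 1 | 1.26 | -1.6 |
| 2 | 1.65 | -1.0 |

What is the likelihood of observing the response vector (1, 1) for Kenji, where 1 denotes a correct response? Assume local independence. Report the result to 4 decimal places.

P(θ) = 1 / (1 + exp(−a(θ − b)))
P_1 = 1/(1+e^{1.5120}) = 0.1806
P_2 = 1/(1+e^{2.9700}) = 0.0488
L = P_1 × P_2 = 0.1806 × 0.0488 = 0.00882

0.0088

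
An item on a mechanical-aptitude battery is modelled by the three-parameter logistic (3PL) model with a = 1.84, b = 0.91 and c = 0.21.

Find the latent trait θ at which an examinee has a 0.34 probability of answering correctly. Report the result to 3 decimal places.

0.027

P(θ) = c + (1 − c) · 1 / (1 + exp(−a(θ − b)))
Remove guessing floor: (0.34 − 0.21)/(1 − 0.21) = 0.1646
logit = ln(0.1646/0.8354) = -1.6247
θ = b + logit/(a) = 0.91 + (-1.6247)/1.8400 = 0.0270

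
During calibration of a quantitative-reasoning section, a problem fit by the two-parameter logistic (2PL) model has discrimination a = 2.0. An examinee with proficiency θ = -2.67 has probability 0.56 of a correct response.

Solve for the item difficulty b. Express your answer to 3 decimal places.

-2.791

P(θ) = 1 / (1 + exp(−a(θ − b)))
logit(0.56) = ln(0.56/0.44) = 0.2412
b = θ − logit/(a) = -2.67 − 0.2412/2.0000 = -2.7906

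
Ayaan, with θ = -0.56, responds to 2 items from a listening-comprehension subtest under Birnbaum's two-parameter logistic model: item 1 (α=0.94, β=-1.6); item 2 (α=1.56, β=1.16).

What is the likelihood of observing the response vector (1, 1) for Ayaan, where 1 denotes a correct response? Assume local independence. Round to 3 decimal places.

0.046

P(θ) = 1 / (1 + exp(−α(θ − β)))
P_1 = 1/(1+e^{-0.9776}) = 0.7266
P_2 = 1/(1+e^{2.6832}) = 0.0640
L = P_1 × P_2 = 0.7266 × 0.0640 = 0.04648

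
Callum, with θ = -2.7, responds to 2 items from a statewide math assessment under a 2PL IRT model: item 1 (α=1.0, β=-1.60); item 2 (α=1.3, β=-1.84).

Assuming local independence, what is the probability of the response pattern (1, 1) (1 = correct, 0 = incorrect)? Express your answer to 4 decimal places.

P(θ) = 1 / (1 + exp(−α(θ − β)))
P_1 = 1/(1+e^{1.1000}) = 0.2497
P_2 = 1/(1+e^{1.1180}) = 0.2464
L = P_1 × P_2 = 0.2497 × 0.2464 = 0.06153

0.0615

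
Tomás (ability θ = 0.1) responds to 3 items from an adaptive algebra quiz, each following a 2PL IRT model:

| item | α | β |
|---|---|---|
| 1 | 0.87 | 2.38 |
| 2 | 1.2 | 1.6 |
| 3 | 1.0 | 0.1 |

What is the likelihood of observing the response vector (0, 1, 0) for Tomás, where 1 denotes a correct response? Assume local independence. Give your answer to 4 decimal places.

P(θ) = 1 / (1 + exp(−α(θ − β)))
P_1 = 1/(1+e^{1.9836}) = 0.1209
P_2 = 1/(1+e^{1.8000}) = 0.1419
P_3 = 1/(1+e^{0.0000}) = 0.5000
L = (1−P_1) × P_2 × (1−P_3) = 0.8791 × 0.1419 × 0.5000 = 0.06235

0.0623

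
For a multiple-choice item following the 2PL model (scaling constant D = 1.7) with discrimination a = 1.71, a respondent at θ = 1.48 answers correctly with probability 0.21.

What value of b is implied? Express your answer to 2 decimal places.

1.94

P(θ) = 1 / (1 + exp(−D·a(θ − b)))
logit(0.21) = ln(0.21/0.79) = -1.3249
b = θ − logit/(1.7·a) = 1.48 − (-1.3249)/2.9070 = 1.9358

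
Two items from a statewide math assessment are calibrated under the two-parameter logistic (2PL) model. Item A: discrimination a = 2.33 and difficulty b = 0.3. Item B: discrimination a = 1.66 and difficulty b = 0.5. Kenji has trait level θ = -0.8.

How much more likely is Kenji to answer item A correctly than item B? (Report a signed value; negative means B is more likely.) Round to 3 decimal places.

P(θ) = 1 / (1 + exp(−a(θ − b)))
P_A = 0.0716
P_B = 0.1036
P_A − P_B = -0.0320

-0.032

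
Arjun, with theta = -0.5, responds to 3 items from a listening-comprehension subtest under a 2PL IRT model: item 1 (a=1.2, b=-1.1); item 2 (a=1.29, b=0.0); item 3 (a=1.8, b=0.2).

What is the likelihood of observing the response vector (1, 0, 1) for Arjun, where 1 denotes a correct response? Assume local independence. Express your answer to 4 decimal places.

P(theta) = 1 / (1 + exp(−a(theta − b)))
P_1 = 1/(1+e^{-0.7200}) = 0.6726
P_2 = 1/(1+e^{0.6450}) = 0.3441
P_3 = 1/(1+e^{1.2600}) = 0.2210
L = P_1 × (1−P_2) × P_3 = 0.6726 × 0.6559 × 0.2210 = 0.09748

0.0975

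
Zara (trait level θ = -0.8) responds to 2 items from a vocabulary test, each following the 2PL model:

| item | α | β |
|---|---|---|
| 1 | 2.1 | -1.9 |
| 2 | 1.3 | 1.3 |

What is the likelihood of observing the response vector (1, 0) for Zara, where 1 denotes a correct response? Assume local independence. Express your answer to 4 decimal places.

P(θ) = 1 / (1 + exp(−α(θ − β)))
P_1 = 1/(1+e^{-2.3100}) = 0.9097
P_2 = 1/(1+e^{2.7300}) = 0.0612
L = P_1 × (1−P_2) = 0.9097 × 0.9388 = 0.85400

0.8540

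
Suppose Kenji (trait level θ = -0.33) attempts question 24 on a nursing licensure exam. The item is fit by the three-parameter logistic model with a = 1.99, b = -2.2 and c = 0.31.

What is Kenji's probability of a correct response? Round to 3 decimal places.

P(θ) = c + (1 − c) · 1 / (1 + exp(−a(θ − b)))
Exponent: 1.99 × (-0.33 − (-2.2)) = 3.7213
1/(1 + e^{-3.7213}) = 0.9764
P = 0.31 + 0.69 × 0.9764 = 0.9837

0.984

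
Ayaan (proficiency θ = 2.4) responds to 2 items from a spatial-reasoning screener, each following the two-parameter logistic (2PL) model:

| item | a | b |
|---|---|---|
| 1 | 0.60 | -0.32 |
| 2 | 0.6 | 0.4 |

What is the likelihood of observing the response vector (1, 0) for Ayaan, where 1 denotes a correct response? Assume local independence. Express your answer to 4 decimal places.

P(θ) = 1 / (1 + exp(−a(θ − b)))
P_1 = 1/(1+e^{-1.6320}) = 0.8364
P_2 = 1/(1+e^{-1.2000}) = 0.7685
L = P_1 × (1−P_2) = 0.8364 × 0.2315 = 0.19362

0.1936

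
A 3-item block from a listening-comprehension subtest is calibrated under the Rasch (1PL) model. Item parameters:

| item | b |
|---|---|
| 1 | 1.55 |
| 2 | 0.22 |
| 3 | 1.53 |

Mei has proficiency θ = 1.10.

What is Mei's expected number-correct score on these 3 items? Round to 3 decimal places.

P(θ) = 1 / (1 + exp(−(θ − b)))
P_1 = 1/(1+e^{0.4500}) = 0.3894
P_2 = 1/(1+e^{-0.8800}) = 0.7068
P_3 = 1/(1+e^{0.4300}) = 0.3941
E[score] = 0.3894 + 0.7068 + 0.3941 = 1.4903

1.490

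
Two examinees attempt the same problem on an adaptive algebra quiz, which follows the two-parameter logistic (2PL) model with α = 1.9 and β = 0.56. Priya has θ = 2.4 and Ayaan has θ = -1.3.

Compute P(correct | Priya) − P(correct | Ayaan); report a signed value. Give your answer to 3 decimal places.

P(θ) = 1 / (1 + exp(−α(θ − β)))
P(Priya) = 0.9706  [exponent 3.4960]
P(Ayaan) = 0.0284  [exponent -3.5340]
Difference = 0.9706 − 0.0284 = 0.9422

0.942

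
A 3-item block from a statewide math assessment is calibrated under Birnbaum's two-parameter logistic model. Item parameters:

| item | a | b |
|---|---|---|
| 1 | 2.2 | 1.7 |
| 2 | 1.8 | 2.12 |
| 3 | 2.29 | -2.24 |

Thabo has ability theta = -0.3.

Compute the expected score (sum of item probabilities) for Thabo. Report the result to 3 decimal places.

P(theta) = 1 / (1 + exp(−a(theta − b)))
P_1 = 1/(1+e^{4.4000}) = 0.0121
P_2 = 1/(1+e^{4.3560}) = 0.0127
P_3 = 1/(1+e^{-4.4426}) = 0.9884
E[score] = 0.0121 + 0.0127 + 0.9884 = 1.0132

1.013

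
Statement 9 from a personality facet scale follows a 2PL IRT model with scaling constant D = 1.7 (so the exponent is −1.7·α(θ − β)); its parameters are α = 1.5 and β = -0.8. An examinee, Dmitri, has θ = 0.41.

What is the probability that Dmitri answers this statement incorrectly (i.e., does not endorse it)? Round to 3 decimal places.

0.044

P(θ) = 1 / (1 + exp(−D·α(θ − β)))
Exponent: 1.7 × 1.5 × (0.41 − (-0.8)) = 3.0855
1/(1 + e^{-3.0855}) = 0.9563
P = 0.9563
P(incorrect) = 1 − 0.9563 = 0.0437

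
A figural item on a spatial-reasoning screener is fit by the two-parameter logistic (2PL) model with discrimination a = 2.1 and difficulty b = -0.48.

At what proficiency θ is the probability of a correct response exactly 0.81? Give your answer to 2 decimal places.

P(θ) = 1 / (1 + exp(−a(θ − b)))
logit = ln(0.8100/0.1900) = 1.4500
θ = b + logit/(a) = -0.48 + 1.4500/2.1000 = 0.2105

0.21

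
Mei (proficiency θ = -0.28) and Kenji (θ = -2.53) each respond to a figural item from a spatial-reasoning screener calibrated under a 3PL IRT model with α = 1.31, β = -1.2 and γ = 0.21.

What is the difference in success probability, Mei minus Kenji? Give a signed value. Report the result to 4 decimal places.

P(θ) = γ + (1 − γ) · 1 / (1 + exp(−α(θ − β)))
P(Mei) = 0.8179  [exponent 1.2052]
P(Kenji) = 0.3277  [exponent -1.7423]
Difference = 0.8179 − 0.3277 = 0.4901

0.4901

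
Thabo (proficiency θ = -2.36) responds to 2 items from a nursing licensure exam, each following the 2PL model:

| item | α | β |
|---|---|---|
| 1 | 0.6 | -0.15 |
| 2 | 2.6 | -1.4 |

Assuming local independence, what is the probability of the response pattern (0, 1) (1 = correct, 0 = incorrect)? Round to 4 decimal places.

P(θ) = 1 / (1 + exp(−α(θ − β)))
P_1 = 1/(1+e^{1.3260}) = 0.2098
P_2 = 1/(1+e^{2.4960}) = 0.0761
L = (1−P_1) × P_2 = 0.7902 × 0.0761 = 0.06016

0.0602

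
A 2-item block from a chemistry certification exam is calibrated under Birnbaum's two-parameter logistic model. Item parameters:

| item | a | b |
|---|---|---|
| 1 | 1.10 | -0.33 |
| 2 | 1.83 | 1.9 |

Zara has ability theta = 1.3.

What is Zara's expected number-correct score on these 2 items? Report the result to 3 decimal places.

1.107

P(theta) = 1 / (1 + exp(−a(theta − b)))
P_1 = 1/(1+e^{-1.7930}) = 0.8573
P_2 = 1/(1+e^{1.0980}) = 0.2501
E[score] = 0.8573 + 0.2501 = 1.1074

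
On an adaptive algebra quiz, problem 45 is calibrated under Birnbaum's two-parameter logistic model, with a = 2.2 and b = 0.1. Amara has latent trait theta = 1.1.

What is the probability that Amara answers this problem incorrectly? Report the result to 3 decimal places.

P(theta) = 1 / (1 + exp(−a(theta − b)))
Exponent: 2.2 × (1.1 − 0.1) = 2.2000
1/(1 + e^{-2.2000}) = 0.9002
P(incorrect) = 1 − 0.9002 = 0.0998

0.100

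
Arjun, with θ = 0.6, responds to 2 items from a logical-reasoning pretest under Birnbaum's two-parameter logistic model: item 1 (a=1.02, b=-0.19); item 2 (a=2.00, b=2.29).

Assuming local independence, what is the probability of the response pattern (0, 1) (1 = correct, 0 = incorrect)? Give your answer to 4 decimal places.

0.0102

P(θ) = 1 / (1 + exp(−a(θ − b)))
P_1 = 1/(1+e^{-0.8058}) = 0.6912
P_2 = 1/(1+e^{3.3800}) = 0.0329
L = (1−P_1) × P_2 = 0.3088 × 0.0329 = 0.01017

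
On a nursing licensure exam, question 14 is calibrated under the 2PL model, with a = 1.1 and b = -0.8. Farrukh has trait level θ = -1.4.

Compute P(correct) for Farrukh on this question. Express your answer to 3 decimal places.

0.341

P(θ) = 1 / (1 + exp(−a(θ − b)))
Exponent: 1.1 × (-1.4 − (-0.8)) = -0.6600
1/(1 + e^{0.6600}) = 0.3407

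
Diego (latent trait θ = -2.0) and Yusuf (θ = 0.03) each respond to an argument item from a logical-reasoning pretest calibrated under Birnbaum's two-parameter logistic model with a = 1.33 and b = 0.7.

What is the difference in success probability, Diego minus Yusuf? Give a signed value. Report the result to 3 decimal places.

-0.264

P(θ) = 1 / (1 + exp(−a(θ − b)))
P(Diego) = 0.0268  [exponent -3.5910]
P(Yusuf) = 0.2909  [exponent -0.8911]
Difference = 0.0268 − 0.2909 = -0.2641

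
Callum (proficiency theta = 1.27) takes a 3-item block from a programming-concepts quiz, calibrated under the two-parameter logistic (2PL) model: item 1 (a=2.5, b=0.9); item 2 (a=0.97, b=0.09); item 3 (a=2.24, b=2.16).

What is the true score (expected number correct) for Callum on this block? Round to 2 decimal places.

1.59

P(theta) = 1 / (1 + exp(−a(theta − b)))
P_1 = 1/(1+e^{-0.9250}) = 0.7161
P_2 = 1/(1+e^{-1.1446}) = 0.7585
P_3 = 1/(1+e^{1.9936}) = 0.1199
E[score] = 0.7161 + 0.7585 + 0.1199 = 1.5945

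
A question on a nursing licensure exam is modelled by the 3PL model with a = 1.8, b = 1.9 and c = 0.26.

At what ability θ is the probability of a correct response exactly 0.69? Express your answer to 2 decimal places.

P(θ) = c + (1 − c) · 1 / (1 + exp(−a(θ − b)))
Remove guessing floor: (0.69 − 0.26)/(1 − 0.26) = 0.5811
logit = ln(0.5811/0.4189) = 0.3272
θ = b + logit/(a) = 1.9 + 0.3272/1.8000 = 2.0818

2.08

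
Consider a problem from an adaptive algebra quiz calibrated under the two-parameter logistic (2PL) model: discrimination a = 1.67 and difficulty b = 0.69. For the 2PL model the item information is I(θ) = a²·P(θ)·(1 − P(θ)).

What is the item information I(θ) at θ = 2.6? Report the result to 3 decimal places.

P = 1/(1+e^{-3.1897}) = 0.9604
P(1−P) = 0.9604 × 0.0396 = 0.0380
I = a² × P(1−P) = 1.67² × 0.0380 = 0.10595

0.106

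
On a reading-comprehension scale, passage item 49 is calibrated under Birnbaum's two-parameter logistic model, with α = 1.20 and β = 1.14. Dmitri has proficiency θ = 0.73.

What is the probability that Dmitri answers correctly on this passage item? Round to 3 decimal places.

P(θ) = 1 / (1 + exp(−α(θ − β)))
Exponent: 1.20 × (0.73 − 1.14) = -0.4920
1/(1 + e^{0.4920}) = 0.3794

0.379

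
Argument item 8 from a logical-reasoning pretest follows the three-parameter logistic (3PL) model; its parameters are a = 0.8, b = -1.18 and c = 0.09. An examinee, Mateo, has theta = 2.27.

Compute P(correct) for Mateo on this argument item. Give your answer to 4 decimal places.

0.9458

P(theta) = c + (1 − c) · 1 / (1 + exp(−a(theta − b)))
Exponent: 0.8 × (2.27 − (-1.18)) = 2.7600
1/(1 + e^{-2.7600}) = 0.9405
P = 0.09 + 0.91 × 0.9405 = 0.9458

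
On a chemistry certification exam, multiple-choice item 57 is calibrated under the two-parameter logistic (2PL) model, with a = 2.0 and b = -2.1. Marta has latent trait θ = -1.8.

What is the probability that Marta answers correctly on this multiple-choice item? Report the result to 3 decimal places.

P(θ) = 1 / (1 + exp(−a(θ − b)))
Exponent: 2.0 × (-1.8 − (-2.1)) = 0.6000
1/(1 + e^{-0.6000}) = 0.6457

0.646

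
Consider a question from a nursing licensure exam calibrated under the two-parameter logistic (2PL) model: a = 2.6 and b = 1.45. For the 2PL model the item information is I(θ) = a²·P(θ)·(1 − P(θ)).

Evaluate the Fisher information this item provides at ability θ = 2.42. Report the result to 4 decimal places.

0.4651

P = 1/(1+e^{-2.5220}) = 0.9257
P(1−P) = 0.9257 × 0.0743 = 0.0688
I = a² × P(1−P) = 2.6² × 0.0688 = 0.46512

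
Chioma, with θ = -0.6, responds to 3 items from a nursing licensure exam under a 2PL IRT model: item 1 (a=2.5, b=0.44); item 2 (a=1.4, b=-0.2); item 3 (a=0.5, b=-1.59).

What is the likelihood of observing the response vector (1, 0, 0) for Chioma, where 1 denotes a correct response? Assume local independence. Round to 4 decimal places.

P(θ) = 1 / (1 + exp(−a(θ − b)))
P_1 = 1/(1+e^{2.6000}) = 0.0691
P_2 = 1/(1+e^{0.5600}) = 0.3635
P_3 = 1/(1+e^{-0.4950}) = 0.6213
L = P_1 × (1−P_2) × (1−P_3) = 0.0691 × 0.6365 × 0.3787 = 0.01666

0.0167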